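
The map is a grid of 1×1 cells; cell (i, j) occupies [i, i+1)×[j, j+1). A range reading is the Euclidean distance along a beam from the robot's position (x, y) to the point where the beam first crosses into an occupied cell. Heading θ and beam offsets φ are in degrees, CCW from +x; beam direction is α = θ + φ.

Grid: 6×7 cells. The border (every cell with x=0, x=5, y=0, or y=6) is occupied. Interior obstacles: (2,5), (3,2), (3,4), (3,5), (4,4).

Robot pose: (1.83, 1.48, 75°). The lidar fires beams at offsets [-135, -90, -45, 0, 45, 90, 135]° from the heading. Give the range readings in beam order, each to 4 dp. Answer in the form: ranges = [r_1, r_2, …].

ranges = [0.5543, 1.8546, 1.3510, 3.6442, 1.6600, 0.8593, 0.9584]

beam 1: φ=-135°, α=300°
  dir = (cos 300°, sin 300°) = (0.5000, -0.8660); from cell (1,1)
  next x-line at t=0.3400, next y-line at t=0.5543; Δt_x=2.0000, Δt_y=1.1547
    x: enter (2,1) at t=0.3400
    y: enter (2,0) at t=0.5543 ← occupied
  → r_1 = 0.5543
beam 2: φ=-90°, α=345°
  dir = (cos 345°, sin 345°) = (0.9659, -0.2588); from cell (1,1)
  next x-line at t=0.1760, next y-line at t=1.8546; Δt_x=1.0353, Δt_y=3.8637
    x: enter (2,1) at t=0.1760
    x: enter (3,1) at t=1.2113
    y: enter (3,0) at t=1.8546 ← occupied
  → r_2 = 1.8546
beam 3: φ=-45°, α=30°
  dir = (cos 30°, sin 30°) = (0.8660, 0.5000); from cell (1,1)
  next x-line at t=0.1963, next y-line at t=1.0400; Δt_x=1.1547, Δt_y=2.0000
    x: enter (2,1) at t=0.1963
    y: enter (2,2) at t=1.0400
    x: enter (3,2) at t=1.3510 ← occupied
  → r_3 = 1.3510
beam 4: φ=0°, α=75°
  dir = (cos 75°, sin 75°) = (0.2588, 0.9659); from cell (1,1)
  next x-line at t=0.6568, next y-line at t=0.5383; Δt_x=3.8637, Δt_y=1.0353
    y: enter (1,2) at t=0.5383
    x: enter (2,2) at t=0.6568
    y: enter (2,3) at t=1.5736
    y: enter (2,4) at t=2.6089
    y: enter (2,5) at t=3.6442 ← occupied
  → r_4 = 3.6442
beam 5: φ=45°, α=120°
  dir = (cos 120°, sin 120°) = (-0.5000, 0.8660); from cell (1,1)
  next x-line at t=1.6600, next y-line at t=0.6004; Δt_x=2.0000, Δt_y=1.1547
    y: enter (1,2) at t=0.6004
    x: enter (0,2) at t=1.6600 ← occupied
  → r_5 = 1.6600
beam 6: φ=90°, α=165°
  dir = (cos 165°, sin 165°) = (-0.9659, 0.2588); from cell (1,1)
  next x-line at t=0.8593, next y-line at t=2.0091; Δt_x=1.0353, Δt_y=3.8637
    x: enter (0,1) at t=0.8593 ← occupied
  → r_6 = 0.8593
beam 7: φ=135°, α=210°
  dir = (cos 210°, sin 210°) = (-0.8660, -0.5000); from cell (1,1)
  next x-line at t=0.9584, next y-line at t=0.9600; Δt_x=1.1547, Δt_y=2.0000
    x: enter (0,1) at t=0.9584 ← occupied
  → r_7 = 0.9584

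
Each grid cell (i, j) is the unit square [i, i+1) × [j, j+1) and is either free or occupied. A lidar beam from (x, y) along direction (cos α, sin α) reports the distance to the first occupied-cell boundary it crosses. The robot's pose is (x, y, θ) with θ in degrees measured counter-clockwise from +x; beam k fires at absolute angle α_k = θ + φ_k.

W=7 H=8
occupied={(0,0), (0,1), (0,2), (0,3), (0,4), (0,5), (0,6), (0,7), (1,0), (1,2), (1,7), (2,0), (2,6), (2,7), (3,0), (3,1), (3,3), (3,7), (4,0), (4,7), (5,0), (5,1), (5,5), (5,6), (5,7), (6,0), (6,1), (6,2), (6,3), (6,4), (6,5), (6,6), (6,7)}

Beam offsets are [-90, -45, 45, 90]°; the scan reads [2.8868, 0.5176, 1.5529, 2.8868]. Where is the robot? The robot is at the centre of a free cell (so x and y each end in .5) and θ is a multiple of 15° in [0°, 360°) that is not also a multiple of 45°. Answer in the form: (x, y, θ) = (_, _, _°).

(x, y, θ) = (3.5, 2.5, 120°)

The pose lattice has 23·16 = 368 candidates. Test each by forward raycasting.
  (4.5, 5.5, 285°): beam 1 = 3.6235 ≠ 2.8868 ✗
  (3.5, 5.5, 30°): beam 1 = 4.0415 ≠ 2.8868 ✗
  (2.5, 1.5, 240°): beam 1 = 1.0000 ≠ 2.8868 ✗
  (1.5, 6.5, 255°): beam 1 = 0.5176 ≠ 2.8868 ✗
  …
  (3.5, 2.5, 120°): r_1=2.8868, r_2=0.5176, r_3=1.5529, r_4=2.8868 — all match ✓
Unique over the lattice → pose = (3.5, 2.5, 120°).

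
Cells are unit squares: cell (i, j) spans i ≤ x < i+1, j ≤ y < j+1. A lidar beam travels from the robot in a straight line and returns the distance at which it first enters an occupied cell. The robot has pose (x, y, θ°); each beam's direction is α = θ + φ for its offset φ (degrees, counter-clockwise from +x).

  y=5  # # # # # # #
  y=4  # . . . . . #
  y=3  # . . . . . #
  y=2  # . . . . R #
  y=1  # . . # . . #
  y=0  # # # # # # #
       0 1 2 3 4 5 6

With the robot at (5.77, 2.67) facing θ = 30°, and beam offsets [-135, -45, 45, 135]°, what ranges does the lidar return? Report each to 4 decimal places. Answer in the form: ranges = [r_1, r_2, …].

beam 1: φ=-135°, α=255°
  cosα=-0.2588 sinα=-0.9659 | (5,2) | tMaxX 2.9751 tMaxY 0.6936 | tΔX 3.8637 tΔY 1.0353
    t=0.6936 [y] (5,1)
    t=1.7289 [y] (5,0) — stop
  → r_1 = 1.7289
beam 2: φ=-45°, α=345°
  cosα=0.9659 sinα=-0.2588 | (5,2) | tMaxX 0.2381 tMaxY 2.5887 | tΔX 1.0353 tΔY 3.8637
    t=0.2381 [x] (6,2) — stop
  → r_2 = 0.2381
beam 3: φ=45°, α=75°
  cosα=0.2588 sinα=0.9659 | (5,2) | tMaxX 0.8887 tMaxY 0.3416 | tΔX 3.8637 tΔY 1.0353
    t=0.3416 [y] (5,3)
    t=0.8887 [x] (6,3) — stop
  → r_3 = 0.8887
beam 4: φ=135°, α=165°
  cosα=-0.9659 sinα=0.2588 | (5,2) | tMaxX 0.7972 tMaxY 1.2750 | tΔX 1.0353 tΔY 3.8637
    t=0.7972 [x] (4,2)
    t=1.2750 [y] (4,3)
    t=1.8324 [x] (3,3)
    t=2.8677 [x] (2,3)
    t=3.9030 [x] (1,3)
    t=4.9383 [x] (0,3) — stop
  → r_4 = 4.9383

ranges = [1.7289, 0.2381, 0.8887, 4.9383]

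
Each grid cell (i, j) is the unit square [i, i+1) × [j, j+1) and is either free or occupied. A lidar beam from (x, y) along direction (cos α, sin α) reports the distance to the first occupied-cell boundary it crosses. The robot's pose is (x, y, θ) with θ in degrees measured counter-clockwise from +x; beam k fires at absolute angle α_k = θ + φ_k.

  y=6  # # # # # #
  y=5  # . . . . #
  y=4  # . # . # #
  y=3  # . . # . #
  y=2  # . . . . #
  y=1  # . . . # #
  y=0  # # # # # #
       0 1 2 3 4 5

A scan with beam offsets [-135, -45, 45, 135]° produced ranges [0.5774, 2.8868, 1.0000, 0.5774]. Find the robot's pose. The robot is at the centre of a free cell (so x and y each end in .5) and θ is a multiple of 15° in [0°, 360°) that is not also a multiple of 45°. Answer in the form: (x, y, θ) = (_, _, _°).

(x, y, θ) = (3.5, 1.5, 165°)

The pose lattice has 16·16 = 256 candidates. Test each by forward raycasting.
  (2.5, 2.5, 300°): beam 1 = 1.5529 ≠ 0.5774 ✗
  (1.5, 5.5, 330°): beam 1 = 0.5176 ≠ 0.5774 ✗
  (1.5, 1.5, 165°): beam 1 = 4.0415 ≠ 0.5774 ✗
  (2.5, 3.5, 105°): beam 2 = 0.5774 ≠ 2.8868 ✗
  …
  (3.5, 1.5, 165°): r_1=0.5774, r_2=2.8868, r_3=1.0000, r_4=0.5774 — all match ✓
Only this pose fits every beam.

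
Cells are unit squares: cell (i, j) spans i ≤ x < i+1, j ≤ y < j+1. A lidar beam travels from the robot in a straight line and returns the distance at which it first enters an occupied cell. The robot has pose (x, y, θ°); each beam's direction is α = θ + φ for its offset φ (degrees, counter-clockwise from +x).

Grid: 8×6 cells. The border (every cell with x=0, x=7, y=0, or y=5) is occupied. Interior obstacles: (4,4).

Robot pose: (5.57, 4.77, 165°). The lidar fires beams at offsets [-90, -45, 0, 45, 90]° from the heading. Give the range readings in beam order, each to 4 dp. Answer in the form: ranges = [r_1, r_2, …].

ranges = [0.2381, 0.2656, 0.5901, 0.6582, 3.9030]

beam 1: φ=-90°, α=75°
  cosα=0.2588 sinα=0.9659 | (5,4) | tMaxX 1.6614 tMaxY 0.2381 | tΔX 3.8637 tΔY 1.0353
    t=0.2381 [y] (5,5) — stop
  → r_1 = 0.2381
beam 2: φ=-45°, α=120°
  cosα=-0.5000 sinα=0.8660 | (5,4) | tMaxX 1.1400 tMaxY 0.2656 | tΔX 2.0000 tΔY 1.1547
    t=0.2656 [y] (5,5) — stop
  → r_2 = 0.2656
beam 3: φ=0°, α=165°
  cosα=-0.9659 sinα=0.2588 | (5,4) | tMaxX 0.5901 tMaxY 0.8887 | tΔX 1.0353 tΔY 3.8637
    t=0.5901 [x] (4,4) — stop
  → r_3 = 0.5901
beam 4: φ=45°, α=210°
  cosα=-0.8660 sinα=-0.5000 | (5,4) | tMaxX 0.6582 tMaxY 1.5400 | tΔX 1.1547 tΔY 2.0000
    t=0.6582 [x] (4,4) — stop
  → r_4 = 0.6582
beam 5: φ=90°, α=255°
  cosα=-0.2588 sinα=-0.9659 | (5,4) | tMaxX 2.2023 tMaxY 0.7972 | tΔX 3.8637 tΔY 1.0353
    t=0.7972 [y] (5,3)
    t=1.8324 [y] (5,2)
    t=2.2023 [x] (4,2)
    t=2.8677 [y] (4,1)
    t=3.9030 [y] (4,0) — stop
  → r_5 = 3.9030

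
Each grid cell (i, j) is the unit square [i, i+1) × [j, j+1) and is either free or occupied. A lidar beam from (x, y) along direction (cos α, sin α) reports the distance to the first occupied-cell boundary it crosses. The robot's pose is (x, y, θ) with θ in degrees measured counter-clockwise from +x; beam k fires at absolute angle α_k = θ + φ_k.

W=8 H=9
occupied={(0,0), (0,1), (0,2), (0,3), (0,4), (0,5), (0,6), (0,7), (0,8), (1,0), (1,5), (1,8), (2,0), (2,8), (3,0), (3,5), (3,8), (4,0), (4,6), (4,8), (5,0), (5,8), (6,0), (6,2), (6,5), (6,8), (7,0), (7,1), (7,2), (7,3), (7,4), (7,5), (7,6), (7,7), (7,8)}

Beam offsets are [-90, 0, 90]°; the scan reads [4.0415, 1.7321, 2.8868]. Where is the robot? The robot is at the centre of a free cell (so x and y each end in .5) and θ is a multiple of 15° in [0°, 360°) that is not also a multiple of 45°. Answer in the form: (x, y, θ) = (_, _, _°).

Enumerate (i+0.5, j+0.5, θ) over the 37 free cells and 16 admissible headings. For each, cast all 3 beams and compare to the given ranges.
  (6.5, 1.5, 30°): beam 1 = 0.5774 ≠ 4.0415 ✗
  (5.5, 4.5, 75°): beam 1 = 1.5529 ≠ 4.0415 ✗
  (2.5, 5.5, 210°): beam 1 = 2.8868 ≠ 4.0415 ✗
  …
  (4.5, 2.5, 240°): r_1=4.0415, r_2=1.7321, r_3=2.8868 — all match ✓
Unique over the lattice → pose = (4.5, 2.5, 240°).

(x, y, θ) = (4.5, 2.5, 240°)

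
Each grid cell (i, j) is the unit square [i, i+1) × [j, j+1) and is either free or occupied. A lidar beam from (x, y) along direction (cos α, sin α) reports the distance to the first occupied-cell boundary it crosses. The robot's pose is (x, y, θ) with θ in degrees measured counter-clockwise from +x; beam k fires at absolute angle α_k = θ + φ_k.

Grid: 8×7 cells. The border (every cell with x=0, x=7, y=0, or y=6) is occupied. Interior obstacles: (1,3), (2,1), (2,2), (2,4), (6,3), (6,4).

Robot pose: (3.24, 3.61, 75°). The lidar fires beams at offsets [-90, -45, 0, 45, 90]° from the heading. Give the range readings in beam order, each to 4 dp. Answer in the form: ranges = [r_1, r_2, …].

ranges = [3.8926, 4.3417, 2.4743, 0.4800, 1.2837]

beam 1: φ=-90°, α=345°
  direction (0.9659, -0.2588); cell (3,3); t to first gridline: x 0.7868, y 2.3569 (then +1.0353 / +3.8637)
    (4,3) via x @ 0.7868
    (5,3) via x @ 1.8221
    (5,2) via y @ 2.3569
    (6,2) via x @ 2.8574
    (7,2) via x @ 3.8926  # hit
  → r_1 = 3.8926
beam 2: φ=-45°, α=30°
  direction (0.8660, 0.5000); cell (3,3); t to first gridline: x 0.8776, y 0.7800 (then +1.1547 / +2.0000)
    (3,4) via y @ 0.7800
    (4,4) via x @ 0.8776
    (5,4) via x @ 2.0323
    (5,5) via y @ 2.7800
    (6,5) via x @ 3.1870
    (7,5) via x @ 4.3417  # hit
  → r_2 = 4.3417
beam 3: φ=0°, α=75°
  direction (0.2588, 0.9659); cell (3,3); t to first gridline: x 2.9364, y 0.4038 (then +3.8637 / +1.0353)
    (3,4) via y @ 0.4038
    (3,5) via y @ 1.4390
    (3,6) via y @ 2.4743  # hit
  → r_3 = 2.4743
beam 4: φ=45°, α=120°
  direction (-0.5000, 0.8660); cell (3,3); t to first gridline: x 0.4800, y 0.4503 (then +2.0000 / +1.1547)
    (3,4) via y @ 0.4503
    (2,4) via x @ 0.4800  # hit
  → r_4 = 0.4800
beam 5: φ=90°, α=165°
  direction (-0.9659, 0.2588); cell (3,3); t to first gridline: x 0.2485, y 1.5068 (then +1.0353 / +3.8637)
    (2,3) via x @ 0.2485
    (1,3) via x @ 1.2837  # hit
  → r_5 = 1.2837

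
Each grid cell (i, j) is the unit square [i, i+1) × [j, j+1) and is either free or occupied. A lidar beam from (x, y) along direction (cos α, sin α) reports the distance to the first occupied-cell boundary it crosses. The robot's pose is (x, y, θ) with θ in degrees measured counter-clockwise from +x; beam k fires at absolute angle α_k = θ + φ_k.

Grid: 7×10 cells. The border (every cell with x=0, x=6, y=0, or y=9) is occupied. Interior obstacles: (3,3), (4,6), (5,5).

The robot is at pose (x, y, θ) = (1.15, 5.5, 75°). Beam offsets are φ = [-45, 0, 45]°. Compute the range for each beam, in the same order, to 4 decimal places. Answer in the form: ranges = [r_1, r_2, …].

beam 1: φ=-45°, α=30°
  direction (0.8660, 0.5000); cell (1,5); t to first gridline: x 0.9815, y 1.0000 (then +1.1547 / +2.0000)
    (2,5) via x @ 0.9815
    (2,6) via y @ 1.0000
    (3,6) via x @ 2.1362
    (3,7) via y @ 3.0000
    (4,7) via x @ 3.2909
    (5,7) via x @ 4.4456
    (5,8) via y @ 5.0000
    (6,8) via x @ 5.6003  # hit
  → r_1 = 5.6003
beam 2: φ=0°, α=75°
  direction (0.2588, 0.9659); cell (1,5); t to first gridline: x 3.2841, y 0.5176 (then +3.8637 / +1.0353)
    (1,6) via y @ 0.5176
    (1,7) via y @ 1.5529
    (1,8) via y @ 2.5882
    (2,8) via x @ 3.2841
    (2,9) via y @ 3.6235  # hit
  → r_2 = 3.6235
beam 3: φ=45°, α=120°
  direction (-0.5000, 0.8660); cell (1,5); t to first gridline: x 0.3000, y 0.5774 (then +2.0000 / +1.1547)
    (0,5) via x @ 0.3000  # hit
  → r_3 = 0.3000

ranges = [5.6003, 3.6235, 0.3000]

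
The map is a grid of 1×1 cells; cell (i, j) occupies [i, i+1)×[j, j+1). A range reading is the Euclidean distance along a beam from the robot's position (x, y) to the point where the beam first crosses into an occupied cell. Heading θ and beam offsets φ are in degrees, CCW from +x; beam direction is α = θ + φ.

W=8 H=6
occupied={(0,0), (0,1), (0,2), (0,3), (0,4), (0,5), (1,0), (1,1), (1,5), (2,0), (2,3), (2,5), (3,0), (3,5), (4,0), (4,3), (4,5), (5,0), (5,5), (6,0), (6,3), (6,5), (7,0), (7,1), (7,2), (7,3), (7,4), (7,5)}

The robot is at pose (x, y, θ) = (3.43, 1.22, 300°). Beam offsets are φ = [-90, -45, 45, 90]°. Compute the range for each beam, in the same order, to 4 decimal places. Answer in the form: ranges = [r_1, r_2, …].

ranges = [0.4400, 0.2278, 0.8500, 3.5600]

beam 1: φ=-90°, α=210°
  dir = (cos 210°, sin 210°) = (-0.8660, -0.5000); from cell (3,1)
  next x-line at t=0.4965, next y-line at t=0.4400; Δt_x=1.1547, Δt_y=2.0000
    y: enter (3,0) at t=0.4400 ← occupied
  → r_1 = 0.4400
beam 2: φ=-45°, α=255°
  dir = (cos 255°, sin 255°) = (-0.2588, -0.9659); from cell (3,1)
  next x-line at t=1.6614, next y-line at t=0.2278; Δt_x=3.8637, Δt_y=1.0353
    y: enter (3,0) at t=0.2278 ← occupied
  → r_2 = 0.2278
beam 3: φ=45°, α=345°
  dir = (cos 345°, sin 345°) = (0.9659, -0.2588); from cell (3,1)
  next x-line at t=0.5901, next y-line at t=0.8500; Δt_x=1.0353, Δt_y=3.8637
    x: enter (4,1) at t=0.5901
    y: enter (4,0) at t=0.8500 ← occupied
  → r_3 = 0.8500
beam 4: φ=90°, α=30°
  dir = (cos 30°, sin 30°) = (0.8660, 0.5000); from cell (3,1)
  next x-line at t=0.6582, next y-line at t=1.5600; Δt_x=1.1547, Δt_y=2.0000
    x: enter (4,1) at t=0.6582
    y: enter (4,2) at t=1.5600
    x: enter (5,2) at t=1.8129
    x: enter (6,2) at t=2.9676
    y: enter (6,3) at t=3.5600 ← occupied
  → r_4 = 3.5600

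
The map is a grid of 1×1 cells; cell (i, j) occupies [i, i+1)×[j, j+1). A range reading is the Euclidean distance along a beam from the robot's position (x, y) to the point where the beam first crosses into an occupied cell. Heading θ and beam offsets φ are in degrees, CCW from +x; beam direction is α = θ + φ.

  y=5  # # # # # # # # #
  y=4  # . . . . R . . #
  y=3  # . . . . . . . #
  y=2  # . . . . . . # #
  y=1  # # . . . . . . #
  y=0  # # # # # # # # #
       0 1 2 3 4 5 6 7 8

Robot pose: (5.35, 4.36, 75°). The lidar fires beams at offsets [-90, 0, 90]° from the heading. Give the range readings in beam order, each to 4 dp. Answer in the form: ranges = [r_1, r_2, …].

beam 1: φ=-90°, α=345°
  direction (0.9659, -0.2588); cell (5,4); t to first gridline: x 0.6729, y 1.3909 (then +1.0353 / +3.8637)
    (6,4) via x @ 0.6729
    (6,3) via y @ 1.3909
    (7,3) via x @ 1.7082
    (8,3) via x @ 2.7435  # hit
  → r_1 = 2.7435
beam 2: φ=0°, α=75°
  direction (0.2588, 0.9659); cell (5,4); t to first gridline: x 2.5114, y 0.6626 (then +3.8637 / +1.0353)
    (5,5) via y @ 0.6626  # hit
  → r_2 = 0.6626
beam 3: φ=90°, α=165°
  direction (-0.9659, 0.2588); cell (5,4); t to first gridline: x 0.3623, y 2.4728 (then +1.0353 / +3.8637)
    (4,4) via x @ 0.3623
    (3,4) via x @ 1.3976
    (2,4) via x @ 2.4329
    (2,5) via y @ 2.4728  # hit
  → r_3 = 2.4728

ranges = [2.7435, 0.6626, 2.4728]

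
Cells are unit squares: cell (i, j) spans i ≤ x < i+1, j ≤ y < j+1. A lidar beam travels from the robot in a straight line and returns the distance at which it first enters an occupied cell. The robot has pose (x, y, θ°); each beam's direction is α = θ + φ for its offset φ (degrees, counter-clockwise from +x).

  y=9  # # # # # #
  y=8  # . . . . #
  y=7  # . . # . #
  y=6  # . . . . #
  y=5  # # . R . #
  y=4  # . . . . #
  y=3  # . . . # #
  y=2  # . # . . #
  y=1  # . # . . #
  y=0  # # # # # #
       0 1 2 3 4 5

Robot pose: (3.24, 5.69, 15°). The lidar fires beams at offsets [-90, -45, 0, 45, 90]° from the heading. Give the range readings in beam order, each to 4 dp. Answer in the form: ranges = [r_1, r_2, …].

ranges = [4.8554, 2.0323, 1.8221, 1.5127, 3.4268]

beam 1: φ=-90°, α=285°
  d=(0.2588,-0.9659)  start (3,5)  tX=2.9364 tY=0.7143  stride 1/|dx|=3.8637 1/|dy|=1.0353
    cross y-line → (3,4), t=0.7143
    cross y-line → (3,3), t=1.7496
    cross y-line → (3,2), t=2.7849
    cross x-line → (4,2), t=2.9364
    cross y-line → (4,1), t=3.8202
    cross y-line → (4,0), t=4.8554 (wall)
  → r_1 = 4.8554
beam 2: φ=-45°, α=330°
  d=(0.8660,-0.5000)  start (3,5)  tX=0.8776 tY=1.3800  stride 1/|dx|=1.1547 1/|dy|=2.0000
    cross x-line → (4,5), t=0.8776
    cross y-line → (4,4), t=1.3800
    cross x-line → (5,4), t=2.0323 (wall)
  → r_2 = 2.0323
beam 3: φ=0°, α=15°
  d=(0.9659,0.2588)  start (3,5)  tX=0.7868 tY=1.1977  stride 1/|dx|=1.0353 1/|dy|=3.8637
    cross x-line → (4,5), t=0.7868
    cross y-line → (4,6), t=1.1977
    cross x-line → (5,6), t=1.8221 (wall)
  → r_3 = 1.8221
beam 4: φ=45°, α=60°
  d=(0.5000,0.8660)  start (3,5)  tX=1.5200 tY=0.3580  stride 1/|dx|=2.0000 1/|dy|=1.1547
    cross y-line → (3,6), t=0.3580
    cross y-line → (3,7), t=1.5127 (wall)
  → r_4 = 1.5127
beam 5: φ=90°, α=105°
  d=(-0.2588,0.9659)  start (3,5)  tX=0.9273 tY=0.3209  stride 1/|dx|=3.8637 1/|dy|=1.0353
    cross y-line → (3,6), t=0.3209
    cross x-line → (2,6), t=0.9273
    cross y-line → (2,7), t=1.3562
    cross y-line → (2,8), t=2.3915
    cross y-line → (2,9), t=3.4268 (wall)
  → r_5 = 3.4268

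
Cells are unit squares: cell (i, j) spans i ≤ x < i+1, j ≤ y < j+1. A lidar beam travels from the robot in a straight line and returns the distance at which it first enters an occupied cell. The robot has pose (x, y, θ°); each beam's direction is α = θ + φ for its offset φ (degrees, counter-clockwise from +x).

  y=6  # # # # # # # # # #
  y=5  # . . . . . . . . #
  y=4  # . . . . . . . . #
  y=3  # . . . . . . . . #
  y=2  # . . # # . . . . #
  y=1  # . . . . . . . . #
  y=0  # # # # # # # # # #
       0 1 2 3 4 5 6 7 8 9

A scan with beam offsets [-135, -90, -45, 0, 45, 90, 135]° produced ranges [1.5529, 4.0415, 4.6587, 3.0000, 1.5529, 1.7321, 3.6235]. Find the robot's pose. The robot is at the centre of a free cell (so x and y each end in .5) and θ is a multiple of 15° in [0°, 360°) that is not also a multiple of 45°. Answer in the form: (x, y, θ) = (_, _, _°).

Candidates: 38 free-cell centres × 16 headings = 608 poses. Raycast each; keep the one whose scan matches to 4 dp.
  (8.5, 2.5, 285°): beam 1 = 7.0000 ≠ 1.5529 ✗
  (1.5, 5.5, 15°): beam 1 = 1.0000 ≠ 1.5529 ✗
  (4.5, 1.5, 30°): beam 1 = 0.5176 ≠ 1.5529 ✗
  (5.5, 5.5, 30°): beam 1 = 2.5882 ≠ 1.5529 ✗
  …
  (4.5, 4.5, 30°): r_1=1.5529, r_2=4.0415, r_3=4.6587, r_4=3.0000, r_5=1.5529, r_6=1.7321, r_7=3.6235 — all match ✓
Only this pose fits every beam.

(x, y, θ) = (4.5, 4.5, 30°)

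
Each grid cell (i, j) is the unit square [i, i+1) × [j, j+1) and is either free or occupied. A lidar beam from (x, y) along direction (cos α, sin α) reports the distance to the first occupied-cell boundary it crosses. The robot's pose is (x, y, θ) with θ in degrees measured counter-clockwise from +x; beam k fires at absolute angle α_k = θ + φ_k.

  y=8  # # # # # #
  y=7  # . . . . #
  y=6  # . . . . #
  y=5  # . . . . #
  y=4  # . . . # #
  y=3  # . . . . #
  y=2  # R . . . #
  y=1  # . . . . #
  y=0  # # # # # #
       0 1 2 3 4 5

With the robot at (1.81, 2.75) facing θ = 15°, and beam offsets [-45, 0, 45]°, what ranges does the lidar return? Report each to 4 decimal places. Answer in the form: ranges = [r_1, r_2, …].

ranges = [3.5000, 3.3025, 6.0622]

beam 1: φ=-45°, α=330°
  cosα=0.8660 sinα=-0.5000 | (1,2) | tMaxX 0.2194 tMaxY 1.5000 | tΔX 1.1547 tΔY 2.0000
    t=0.2194 [x] (2,2)
    t=1.3741 [x] (3,2)
    t=1.5000 [y] (3,1)
    t=2.5288 [x] (4,1)
    t=3.5000 [y] (4,0) — stop
  → r_1 = 3.5000
beam 2: φ=0°, α=15°
  cosα=0.9659 sinα=0.2588 | (1,2) | tMaxX 0.1967 tMaxY 0.9659 | tΔX 1.0353 tΔY 3.8637
    t=0.1967 [x] (2,2)
    t=0.9659 [y] (2,3)
    t=1.2320 [x] (3,3)
    t=2.2673 [x] (4,3)
    t=3.3025 [x] (5,3) — stop
  → r_2 = 3.3025
beam 3: φ=45°, α=60°
  cosα=0.5000 sinα=0.8660 | (1,2) | tMaxX 0.3800 tMaxY 0.2887 | tΔX 2.0000 tΔY 1.1547
    t=0.2887 [y] (1,3)
    t=0.3800 [x] (2,3)
    t=1.4434 [y] (2,4)
    t=2.3800 [x] (3,4)
    t=2.5981 [y] (3,5)
    t=3.7528 [y] (3,6)
    t=4.3800 [x] (4,6)
    t=4.9075 [y] (4,7)
    t=6.0622 [y] (4,8) — stop
  → r_3 = 6.0622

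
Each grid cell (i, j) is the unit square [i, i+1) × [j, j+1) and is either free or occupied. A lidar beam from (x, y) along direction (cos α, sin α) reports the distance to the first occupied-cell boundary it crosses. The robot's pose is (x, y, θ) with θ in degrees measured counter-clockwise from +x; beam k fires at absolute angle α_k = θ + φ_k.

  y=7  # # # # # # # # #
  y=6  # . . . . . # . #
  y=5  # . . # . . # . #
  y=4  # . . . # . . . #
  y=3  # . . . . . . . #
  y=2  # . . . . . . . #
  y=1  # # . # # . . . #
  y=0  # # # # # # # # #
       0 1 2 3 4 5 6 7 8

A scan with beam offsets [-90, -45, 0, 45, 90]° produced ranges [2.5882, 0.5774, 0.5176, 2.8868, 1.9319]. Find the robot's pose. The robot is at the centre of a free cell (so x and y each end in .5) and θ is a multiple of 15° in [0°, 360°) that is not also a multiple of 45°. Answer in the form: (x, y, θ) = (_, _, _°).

(x, y, θ) = (3.5, 6.5, 285°)

The pose lattice has 35·16 = 560 candidates. Test each by forward raycasting.
  (5.5, 2.5, 285°): beam 1 = 1.9319 ≠ 2.5882 ✗
  (5.5, 3.5, 60°): beam 1 = 2.8868 ≠ 2.5882 ✗
  (4.5, 5.5, 30°): beam 1 = 0.5774 ≠ 2.5882 ✗
  (7.5, 4.5, 30°): beam 1 = 1.0000 ≠ 2.5882 ✗
  (3.5, 4.5, 285°): beam 2 = 3.0000 ≠ 0.5774 ✗
  …
  (3.5, 6.5, 285°): r_1=2.5882, r_2=0.5774, r_3=0.5176, r_4=2.8868, r_5=1.9319 — all match ✓
No second candidate reproduces the full scan.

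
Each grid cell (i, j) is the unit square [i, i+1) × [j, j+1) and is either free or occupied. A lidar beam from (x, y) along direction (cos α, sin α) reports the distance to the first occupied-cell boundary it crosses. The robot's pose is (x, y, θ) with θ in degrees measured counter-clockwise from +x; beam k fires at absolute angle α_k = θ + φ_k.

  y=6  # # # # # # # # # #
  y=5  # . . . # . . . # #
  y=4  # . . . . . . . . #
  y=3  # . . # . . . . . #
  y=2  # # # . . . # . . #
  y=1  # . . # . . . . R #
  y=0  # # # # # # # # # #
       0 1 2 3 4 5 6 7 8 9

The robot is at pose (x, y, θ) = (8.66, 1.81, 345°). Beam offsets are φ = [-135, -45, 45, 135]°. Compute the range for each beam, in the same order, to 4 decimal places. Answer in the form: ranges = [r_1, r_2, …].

beam 1: φ=-135°, α=210°
  direction (-0.8660, -0.5000); cell (8,1); t to first gridline: x 0.7621, y 1.6200 (then +1.1547 / +2.0000)
    (7,1) via x @ 0.7621
    (7,0) via y @ 1.6200  # hit
  → r_1 = 1.6200
beam 2: φ=-45°, α=300°
  direction (0.5000, -0.8660); cell (8,1); t to first gridline: x 0.6800, y 0.9353 (then +2.0000 / +1.1547)
    (9,1) via x @ 0.6800  # hit
  → r_2 = 0.6800
beam 3: φ=45°, α=30°
  direction (0.8660, 0.5000); cell (8,1); t to first gridline: x 0.3926, y 0.3800 (then +1.1547 / +2.0000)
    (8,2) via y @ 0.3800
    (9,2) via x @ 0.3926  # hit
  → r_3 = 0.3926
beam 4: φ=135°, α=120°
  direction (-0.5000, 0.8660); cell (8,1); t to first gridline: x 1.3200, y 0.2194 (then +2.0000 / +1.1547)
    (8,2) via y @ 0.2194
    (7,2) via x @ 1.3200
    (7,3) via y @ 1.3741
    (7,4) via y @ 2.5288
    (6,4) via x @ 3.3200
    (6,5) via y @ 3.6835
    (6,6) via y @ 4.8382  # hit
  → r_4 = 4.8382

ranges = [1.6200, 0.6800, 0.3926, 4.8382]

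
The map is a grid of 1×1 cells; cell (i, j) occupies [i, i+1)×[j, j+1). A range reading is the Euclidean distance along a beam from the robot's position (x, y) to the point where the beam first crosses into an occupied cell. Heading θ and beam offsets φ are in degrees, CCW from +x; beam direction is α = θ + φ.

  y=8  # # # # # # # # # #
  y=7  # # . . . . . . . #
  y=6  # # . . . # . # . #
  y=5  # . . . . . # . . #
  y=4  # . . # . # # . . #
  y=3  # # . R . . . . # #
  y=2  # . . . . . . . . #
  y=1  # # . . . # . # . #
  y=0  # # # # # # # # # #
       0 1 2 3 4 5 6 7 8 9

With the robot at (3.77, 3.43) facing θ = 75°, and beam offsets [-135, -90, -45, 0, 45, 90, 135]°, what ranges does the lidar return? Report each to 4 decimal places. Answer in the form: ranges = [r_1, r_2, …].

ranges = [2.4600, 5.4145, 1.4203, 0.5901, 0.6582, 1.8324, 2.8600]

beam 1: φ=-135°, α=300°
  d=(0.5000,-0.8660)  start (3,3)  tX=0.4600 tY=0.4965  stride 1/|dx|=2.0000 1/|dy|=1.1547
    cross x-line → (4,3), t=0.4600
    cross y-line → (4,2), t=0.4965
    cross y-line → (4,1), t=1.6512
    cross x-line → (5,1), t=2.4600 (wall)
  → r_1 = 2.4600
beam 2: φ=-90°, α=345°
  d=(0.9659,-0.2588)  start (3,3)  tX=0.2381 tY=1.6614  stride 1/|dx|=1.0353 1/|dy|=3.8637
    cross x-line → (4,3), t=0.2381
    cross x-line → (5,3), t=1.2734
    cross y-line → (5,2), t=1.6614
    cross x-line → (6,2), t=2.3087
    cross x-line → (7,2), t=3.3439
    cross x-line → (8,2), t=4.3792
    cross x-line → (9,2), t=5.4145 (wall)
  → r_2 = 5.4145
beam 3: φ=-45°, α=30°
  d=(0.8660,0.5000)  start (3,3)  tX=0.2656 tY=1.1400  stride 1/|dx|=1.1547 1/|dy|=2.0000
    cross x-line → (4,3), t=0.2656
    cross y-line → (4,4), t=1.1400
    cross x-line → (5,4), t=1.4203 (wall)
  → r_3 = 1.4203
beam 4: φ=0°, α=75°
  d=(0.2588,0.9659)  start (3,3)  tX=0.8887 tY=0.5901  stride 1/|dx|=3.8637 1/|dy|=1.0353
    cross y-line → (3,4), t=0.5901 (wall)
  → r_4 = 0.5901
beam 5: φ=45°, α=120°
  d=(-0.5000,0.8660)  start (3,3)  tX=1.5400 tY=0.6582  stride 1/|dx|=2.0000 1/|dy|=1.1547
    cross y-line → (3,4), t=0.6582 (wall)
  → r_5 = 0.6582
beam 6: φ=90°, α=165°
  d=(-0.9659,0.2588)  start (3,3)  tX=0.7972 tY=2.2023  stride 1/|dx|=1.0353 1/|dy|=3.8637
    cross x-line → (2,3), t=0.7972
    cross x-line → (1,3), t=1.8324 (wall)
  → r_6 = 1.8324
beam 7: φ=135°, α=210°
  d=(-0.8660,-0.5000)  start (3,3)  tX=0.8891 tY=0.8600  stride 1/|dx|=1.1547 1/|dy|=2.0000
    cross y-line → (3,2), t=0.8600
    cross x-line → (2,2), t=0.8891
    cross x-line → (1,2), t=2.0438
    cross y-line → (1,1), t=2.8600 (wall)
  → r_7 = 2.8600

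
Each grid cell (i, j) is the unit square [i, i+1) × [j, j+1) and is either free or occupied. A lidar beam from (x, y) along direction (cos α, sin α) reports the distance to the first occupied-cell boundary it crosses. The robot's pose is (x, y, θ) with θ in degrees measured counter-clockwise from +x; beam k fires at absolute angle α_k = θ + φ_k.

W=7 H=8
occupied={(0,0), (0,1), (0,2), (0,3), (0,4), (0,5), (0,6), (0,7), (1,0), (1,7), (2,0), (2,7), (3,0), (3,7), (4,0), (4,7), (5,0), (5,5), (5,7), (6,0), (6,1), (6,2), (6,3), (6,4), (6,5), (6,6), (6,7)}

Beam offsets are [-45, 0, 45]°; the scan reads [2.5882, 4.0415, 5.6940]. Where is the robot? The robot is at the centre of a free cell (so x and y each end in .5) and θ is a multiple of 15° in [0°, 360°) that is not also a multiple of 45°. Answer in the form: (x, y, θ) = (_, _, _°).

Enumerate (i+0.5, j+0.5, θ) over the 29 free cells and 16 admissible headings. For each, cast all 3 beams and compare to the given ranges.
  (4.5, 2.5, 300°): beam 1 = 1.5529 ≠ 2.5882 ✗
  (5.5, 4.5, 255°): beam 1 = 5.1962 ≠ 2.5882 ✗
  (1.5, 5.5, 30°): beam 1 = 4.6587 ≠ 2.5882 ✗
  (4.5, 1.5, 300°): beam 1 = 0.5176 ≠ 2.5882 ✗
  …
  (3.5, 1.5, 60°): r_1=2.5882, r_2=4.0415, r_3=5.6940 — all match ✓
Only this pose fits every beam.

(x, y, θ) = (3.5, 1.5, 60°)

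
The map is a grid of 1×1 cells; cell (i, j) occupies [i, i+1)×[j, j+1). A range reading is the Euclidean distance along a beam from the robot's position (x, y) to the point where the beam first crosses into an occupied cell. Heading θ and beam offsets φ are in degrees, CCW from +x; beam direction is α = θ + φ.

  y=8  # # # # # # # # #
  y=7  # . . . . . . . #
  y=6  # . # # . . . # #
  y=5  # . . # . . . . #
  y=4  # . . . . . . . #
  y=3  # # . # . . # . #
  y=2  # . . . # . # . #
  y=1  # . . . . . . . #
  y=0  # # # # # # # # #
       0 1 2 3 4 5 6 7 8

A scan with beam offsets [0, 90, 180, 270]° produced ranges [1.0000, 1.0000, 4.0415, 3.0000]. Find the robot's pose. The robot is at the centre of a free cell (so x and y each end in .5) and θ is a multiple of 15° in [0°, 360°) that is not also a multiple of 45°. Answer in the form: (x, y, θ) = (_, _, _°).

(x, y, θ) = (4.5, 4.5, 120°)

Enumerate (i+0.5, j+0.5, θ) over the 40 free cells and 16 admissible headings. For each, cast all 4 beams and compare to the given ranges.
  (4.5, 1.5, 285°): beam 1 = 0.5176 ≠ 1.0000 ✗
  (6.5, 1.5, 60°): beam 1 = 0.5774 ≠ 1.0000 ✗
  (3.5, 4.5, 60°): beam 1 = 0.5774 ≠ 1.0000 ✗
  …
  (4.5, 4.5, 120°): r_1=1.0000, r_2=1.0000, r_3=4.0415, r_4=3.0000 — all match ✓
Only this pose fits every beam.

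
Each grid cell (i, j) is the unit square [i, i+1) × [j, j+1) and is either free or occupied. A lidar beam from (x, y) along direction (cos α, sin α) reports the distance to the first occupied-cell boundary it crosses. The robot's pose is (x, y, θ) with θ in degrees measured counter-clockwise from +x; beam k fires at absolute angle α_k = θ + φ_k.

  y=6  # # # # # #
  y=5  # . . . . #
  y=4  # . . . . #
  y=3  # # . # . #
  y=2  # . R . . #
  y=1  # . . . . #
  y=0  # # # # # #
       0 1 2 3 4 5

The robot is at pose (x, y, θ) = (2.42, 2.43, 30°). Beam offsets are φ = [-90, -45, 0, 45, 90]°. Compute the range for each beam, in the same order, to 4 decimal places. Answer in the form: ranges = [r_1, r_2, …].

ranges = [1.6512, 2.6710, 1.1400, 3.6959, 0.8400]

beam 1: φ=-90°, α=300°
  direction (0.5000, -0.8660); cell (2,2); t to first gridline: x 1.1600, y 0.4965 (then +2.0000 / +1.1547)
    (2,1) via y @ 0.4965
    (3,1) via x @ 1.1600
    (3,0) via y @ 1.6512  # hit
  → r_1 = 1.6512
beam 2: φ=-45°, α=345°
  direction (0.9659, -0.2588); cell (2,2); t to first gridline: x 0.6005, y 1.6614 (then +1.0353 / +3.8637)
    (3,2) via x @ 0.6005
    (4,2) via x @ 1.6357
    (4,1) via y @ 1.6614
    (5,1) via x @ 2.6710  # hit
  → r_2 = 2.6710
beam 3: φ=0°, α=30°
  direction (0.8660, 0.5000); cell (2,2); t to first gridline: x 0.6697, y 1.1400 (then +1.1547 / +2.0000)
    (3,2) via x @ 0.6697
    (3,3) via y @ 1.1400  # hit
  → r_3 = 1.1400
beam 4: φ=45°, α=75°
  direction (0.2588, 0.9659); cell (2,2); t to first gridline: x 2.2409, y 0.5901 (then +3.8637 / +1.0353)
    (2,3) via y @ 0.5901
    (2,4) via y @ 1.6254
    (3,4) via x @ 2.2409
    (3,5) via y @ 2.6607
    (3,6) via y @ 3.6959  # hit
  → r_4 = 3.6959
beam 5: φ=90°, α=120°
  direction (-0.5000, 0.8660); cell (2,2); t to first gridline: x 0.8400, y 0.6582 (then +2.0000 / +1.1547)
    (2,3) via y @ 0.6582
    (1,3) via x @ 0.8400  # hit
  → r_5 = 0.8400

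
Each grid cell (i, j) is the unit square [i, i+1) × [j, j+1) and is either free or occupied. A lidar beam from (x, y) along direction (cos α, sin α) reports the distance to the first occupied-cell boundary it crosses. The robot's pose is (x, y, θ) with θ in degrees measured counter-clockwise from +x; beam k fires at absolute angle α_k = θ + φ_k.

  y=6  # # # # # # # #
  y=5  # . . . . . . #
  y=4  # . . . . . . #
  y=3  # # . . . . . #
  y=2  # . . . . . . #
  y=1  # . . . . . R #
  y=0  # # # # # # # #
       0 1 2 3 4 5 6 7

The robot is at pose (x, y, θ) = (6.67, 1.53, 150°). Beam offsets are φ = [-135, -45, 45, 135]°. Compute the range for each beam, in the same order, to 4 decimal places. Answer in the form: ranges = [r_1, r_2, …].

beam 1: φ=-135°, α=15°
  cosα=0.9659 sinα=0.2588 | (6,1) | tMaxX 0.3416 tMaxY 1.8159 | tΔX 1.0353 tΔY 3.8637
    t=0.3416 [x] (7,1) — stop
  → r_1 = 0.3416
beam 2: φ=-45°, α=105°
  cosα=-0.2588 sinα=0.9659 | (6,1) | tMaxX 2.5887 tMaxY 0.4866 | tΔX 3.8637 tΔY 1.0353
    t=0.4866 [y] (6,2)
    t=1.5219 [y] (6,3)
    t=2.5571 [y] (6,4)
    t=2.5887 [x] (5,4)
    t=3.5924 [y] (5,5)
    t=4.6277 [y] (5,6) — stop
  → r_2 = 4.6277
beam 3: φ=45°, α=195°
  cosα=-0.9659 sinα=-0.2588 | (6,1) | tMaxX 0.6936 tMaxY 2.0478 | tΔX 1.0353 tΔY 3.8637
    t=0.6936 [x] (5,1)
    t=1.7289 [x] (4,1)
    t=2.0478 [y] (4,0) — stop
  → r_3 = 2.0478
beam 4: φ=135°, α=285°
  cosα=0.2588 sinα=-0.9659 | (6,1) | tMaxX 1.2750 tMaxY 0.5487 | tΔX 3.8637 tΔY 1.0353
    t=0.5487 [y] (6,0) — stop
  → r_4 = 0.5487

ranges = [0.3416, 4.6277, 2.0478, 0.5487]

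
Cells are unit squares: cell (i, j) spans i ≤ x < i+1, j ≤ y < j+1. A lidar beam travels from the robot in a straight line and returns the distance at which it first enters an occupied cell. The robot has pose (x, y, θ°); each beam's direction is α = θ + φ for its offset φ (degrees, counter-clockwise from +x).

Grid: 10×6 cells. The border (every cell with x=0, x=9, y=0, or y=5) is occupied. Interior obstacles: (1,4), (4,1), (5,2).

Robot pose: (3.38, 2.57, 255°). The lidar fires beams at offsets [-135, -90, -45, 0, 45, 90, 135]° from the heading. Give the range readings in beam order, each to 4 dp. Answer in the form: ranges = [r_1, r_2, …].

beam 1: φ=-135°, α=120°
  direction (-0.5000, 0.8660); cell (3,2); t to first gridline: x 0.7600, y 0.4965 (then +2.0000 / +1.1547)
    (3,3) via y @ 0.4965
    (2,3) via x @ 0.7600
    (2,4) via y @ 1.6512
    (1,4) via x @ 2.7600  # hit
  → r_1 = 2.7600
beam 2: φ=-90°, α=165°
  direction (-0.9659, 0.2588); cell (3,2); t to first gridline: x 0.3934, y 1.6614 (then +1.0353 / +3.8637)
    (2,2) via x @ 0.3934
    (1,2) via x @ 1.4287
    (1,3) via y @ 1.6614
    (0,3) via x @ 2.4640  # hit
  → r_2 = 2.4640
beam 3: φ=-45°, α=210°
  direction (-0.8660, -0.5000); cell (3,2); t to first gridline: x 0.4388, y 1.1400 (then +1.1547 / +2.0000)
    (2,2) via x @ 0.4388
    (2,1) via y @ 1.1400
    (1,1) via x @ 1.5935
    (0,1) via x @ 2.7482  # hit
  → r_3 = 2.7482
beam 4: φ=0°, α=255°
  direction (-0.2588, -0.9659); cell (3,2); t to first gridline: x 1.4682, y 0.5901 (then +3.8637 / +1.0353)
    (3,1) via y @ 0.5901
    (2,1) via x @ 1.4682
    (2,0) via y @ 1.6254  # hit
  → r_4 = 1.6254
beam 5: φ=45°, α=300°
  direction (0.5000, -0.8660); cell (3,2); t to first gridline: x 1.2400, y 0.6582 (then +2.0000 / +1.1547)
    (3,1) via y @ 0.6582
    (4,1) via x @ 1.2400  # hit
  → r_5 = 1.2400
beam 6: φ=90°, α=345°
  direction (0.9659, -0.2588); cell (3,2); t to first gridline: x 0.6419, y 2.2023 (then +1.0353 / +3.8637)
    (4,2) via x @ 0.6419
    (5,2) via x @ 1.6771  # hit
  → r_6 = 1.6771
beam 7: φ=135°, α=30°
  direction (0.8660, 0.5000); cell (3,2); t to first gridline: x 0.7159, y 0.8600 (then +1.1547 / +2.0000)
    (4,2) via x @ 0.7159
    (4,3) via y @ 0.8600
    (5,3) via x @ 1.8706
    (5,4) via y @ 2.8600
    (6,4) via x @ 3.0253
    (7,4) via x @ 4.1800
    (7,5) via y @ 4.8600  # hit
  → r_7 = 4.8600

ranges = [2.7600, 2.4640, 2.7482, 1.6254, 1.2400, 1.6771, 4.8600]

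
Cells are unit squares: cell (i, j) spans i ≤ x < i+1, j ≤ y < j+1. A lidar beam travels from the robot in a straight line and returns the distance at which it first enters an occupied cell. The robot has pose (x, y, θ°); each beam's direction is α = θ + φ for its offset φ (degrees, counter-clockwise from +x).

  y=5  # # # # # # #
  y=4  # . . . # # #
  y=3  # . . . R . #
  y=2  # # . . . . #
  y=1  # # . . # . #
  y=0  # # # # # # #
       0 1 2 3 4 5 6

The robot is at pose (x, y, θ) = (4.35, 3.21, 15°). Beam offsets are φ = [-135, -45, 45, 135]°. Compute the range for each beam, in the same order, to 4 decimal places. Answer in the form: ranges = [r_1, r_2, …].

beam 1: φ=-135°, α=240°
  d=(-0.5000,-0.8660)  start (4,3)  tX=0.7000 tY=0.2425  stride 1/|dx|=2.0000 1/|dy|=1.1547
    cross y-line → (4,2), t=0.2425
    cross x-line → (3,2), t=0.7000
    cross y-line → (3,1), t=1.3972
    cross y-line → (3,0), t=2.5519 (wall)
  → r_1 = 2.5519
beam 2: φ=-45°, α=330°
  d=(0.8660,-0.5000)  start (4,3)  tX=0.7506 tY=0.4200  stride 1/|dx|=1.1547 1/|dy|=2.0000
    cross y-line → (4,2), t=0.4200
    cross x-line → (5,2), t=0.7506
    cross x-line → (6,2), t=1.9053 (wall)
  → r_2 = 1.9053
beam 3: φ=45°, α=60°
  d=(0.5000,0.8660)  start (4,3)  tX=1.3000 tY=0.9122  stride 1/|dx|=2.0000 1/|dy|=1.1547
    cross y-line → (4,4), t=0.9122 (wall)
  → r_3 = 0.9122
beam 4: φ=135°, α=150°
  d=(-0.8660,0.5000)  start (4,3)  tX=0.4041 tY=1.5800  stride 1/|dx|=1.1547 1/|dy|=2.0000
    cross x-line → (3,3), t=0.4041
    cross x-line → (2,3), t=1.5588
    cross y-line → (2,4), t=1.5800
    cross x-line → (1,4), t=2.7135
    cross y-line → (1,5), t=3.5800 (wall)
  → r_4 = 3.5800

ranges = [2.5519, 1.9053, 0.9122, 3.5800]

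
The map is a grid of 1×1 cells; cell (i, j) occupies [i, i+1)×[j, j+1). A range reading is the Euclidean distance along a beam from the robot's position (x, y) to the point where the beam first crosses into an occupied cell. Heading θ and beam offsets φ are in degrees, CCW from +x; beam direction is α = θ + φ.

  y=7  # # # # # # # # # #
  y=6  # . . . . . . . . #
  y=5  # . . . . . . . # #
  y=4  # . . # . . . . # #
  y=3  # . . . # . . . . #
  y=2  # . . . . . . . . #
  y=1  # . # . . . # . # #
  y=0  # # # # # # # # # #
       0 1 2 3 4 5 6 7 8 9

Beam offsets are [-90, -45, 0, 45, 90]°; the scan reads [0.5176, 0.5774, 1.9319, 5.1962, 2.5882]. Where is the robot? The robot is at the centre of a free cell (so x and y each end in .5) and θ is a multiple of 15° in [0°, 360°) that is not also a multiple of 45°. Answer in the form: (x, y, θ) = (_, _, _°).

Enumerate (i+0.5, j+0.5, θ) over the 41 free cells and 16 admissible headings. For each, cast all 5 beams and compare to the given ranges.
  (5.5, 2.5, 330°): beam 1 = 1.7321 ≠ 0.5176 ✗
  (1.5, 1.5, 75°): beam 3 = 5.6940 ≠ 1.9319 ✗
  (3.5, 1.5, 330°): beam 1 = 0.5774 ≠ 0.5176 ✗
  (4.5, 4.5, 75°): beam 1 = 4.6587 ≠ 0.5176 ✗
  …
  (5.5, 6.5, 165°): r_1=0.5176, r_2=0.5774, r_3=1.9319, r_4=5.1962, r_5=2.5882 — all match ✓
No second candidate reproduces the full scan.

(x, y, θ) = (5.5, 6.5, 165°)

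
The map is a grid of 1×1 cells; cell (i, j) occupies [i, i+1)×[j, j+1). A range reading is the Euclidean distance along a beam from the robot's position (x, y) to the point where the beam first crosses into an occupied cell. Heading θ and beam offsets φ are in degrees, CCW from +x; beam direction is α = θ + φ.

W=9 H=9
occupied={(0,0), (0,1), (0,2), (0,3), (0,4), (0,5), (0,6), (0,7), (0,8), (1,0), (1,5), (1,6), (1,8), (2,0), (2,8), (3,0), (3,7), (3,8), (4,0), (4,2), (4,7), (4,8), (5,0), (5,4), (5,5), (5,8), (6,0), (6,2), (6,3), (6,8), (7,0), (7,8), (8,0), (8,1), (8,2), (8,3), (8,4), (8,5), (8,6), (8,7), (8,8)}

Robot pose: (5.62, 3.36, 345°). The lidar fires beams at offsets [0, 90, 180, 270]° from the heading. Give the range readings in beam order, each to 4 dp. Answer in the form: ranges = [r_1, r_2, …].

ranges = [0.3934, 0.6626, 4.7830, 2.4433]

beam 1: φ=0°, α=345°
  cosα=0.9659 sinα=-0.2588 | (5,3) | tMaxX 0.3934 tMaxY 1.3909 | tΔX 1.0353 tΔY 3.8637
    t=0.3934 [x] (6,3) — stop
  → r_1 = 0.3934
beam 2: φ=90°, α=75°
  cosα=0.2588 sinα=0.9659 | (5,3) | tMaxX 1.4682 tMaxY 0.6626 | tΔX 3.8637 tΔY 1.0353
    t=0.6626 [y] (5,4) — stop
  → r_2 = 0.6626
beam 3: φ=180°, α=165°
  cosα=-0.9659 sinα=0.2588 | (5,3) | tMaxX 0.6419 tMaxY 2.4728 | tΔX 1.0353 tΔY 3.8637
    t=0.6419 [x] (4,3)
    t=1.6771 [x] (3,3)
    t=2.4728 [y] (3,4)
    t=2.7124 [x] (2,4)
    t=3.7477 [x] (1,4)
    t=4.7830 [x] (0,4) — stop
  → r_3 = 4.7830
beam 4: φ=270°, α=255°
  cosα=-0.2588 sinα=-0.9659 | (5,3) | tMaxX 2.3955 tMaxY 0.3727 | tΔX 3.8637 tΔY 1.0353
    t=0.3727 [y] (5,2)
    t=1.4080 [y] (5,1)
    t=2.3955 [x] (4,1)
    t=2.4433 [y] (4,0) — stop
  → r_4 = 2.4433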